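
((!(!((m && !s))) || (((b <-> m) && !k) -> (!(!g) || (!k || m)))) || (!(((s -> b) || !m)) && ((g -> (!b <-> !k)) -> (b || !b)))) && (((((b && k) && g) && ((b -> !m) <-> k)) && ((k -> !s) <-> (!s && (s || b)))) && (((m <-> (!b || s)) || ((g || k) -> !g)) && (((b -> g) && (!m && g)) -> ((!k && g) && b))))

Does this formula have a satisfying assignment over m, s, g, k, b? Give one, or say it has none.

Unsatisfiable — no assignment works.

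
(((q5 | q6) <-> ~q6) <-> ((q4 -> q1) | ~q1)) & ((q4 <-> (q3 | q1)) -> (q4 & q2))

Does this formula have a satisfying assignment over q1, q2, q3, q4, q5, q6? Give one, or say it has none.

q1 = False, q2 = True, q3 = False, q4 = True, q5 = True, q6 = False

  ((q5 | q6) <-> ~q6) <-> ((q4 -> q1) | ~q1) = True
    (q5 | q6) <-> ~q6 = True
      q5 | q6 = True
      ~q6 = True
    (q4 -> q1) | ~q1 = True
      q4 -> q1 = False
      ~q1 = True
  (q4 <-> (q3 | q1)) -> (q4 & q2) = True
    q4 <-> (q3 | q1) = False
      q3 | q1 = False
    q4 & q2 = True
Both conjuncts True, so the formula holds.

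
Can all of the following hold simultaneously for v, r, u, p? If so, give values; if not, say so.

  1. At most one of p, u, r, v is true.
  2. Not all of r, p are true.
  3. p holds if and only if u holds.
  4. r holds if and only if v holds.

v = False, r = False, u = False, p = False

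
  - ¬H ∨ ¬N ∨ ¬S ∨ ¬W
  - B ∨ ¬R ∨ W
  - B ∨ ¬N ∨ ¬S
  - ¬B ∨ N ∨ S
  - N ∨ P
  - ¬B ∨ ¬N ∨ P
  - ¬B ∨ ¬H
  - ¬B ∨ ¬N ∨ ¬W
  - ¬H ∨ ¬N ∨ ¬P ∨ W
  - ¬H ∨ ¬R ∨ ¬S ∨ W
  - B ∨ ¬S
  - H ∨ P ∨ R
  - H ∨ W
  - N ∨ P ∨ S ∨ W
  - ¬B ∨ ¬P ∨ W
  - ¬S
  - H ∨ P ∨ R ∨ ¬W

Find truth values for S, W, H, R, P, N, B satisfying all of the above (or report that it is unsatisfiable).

S = False, W = True, H = True, R = True, P = False, N = True, B = False

Unit clause (¬S) forces S = False.
Set W = True.
Set H = True.
  then (¬B ∨ ¬H) forces B = False.
Set R = True.
Set P = False.
  then (N ∨ P) forces N = True.
All clauses satisfied.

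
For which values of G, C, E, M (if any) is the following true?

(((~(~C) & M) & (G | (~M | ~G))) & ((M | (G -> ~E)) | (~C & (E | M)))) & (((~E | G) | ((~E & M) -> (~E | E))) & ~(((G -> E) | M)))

UNSATISFIABLE

Case M = True: the conjunct ~(((G -> E) | M)) becomes ~(((G -> E) | True)) = False.
Case M = False: the conjunct M is False.
Both cases fail — unsatisfiable.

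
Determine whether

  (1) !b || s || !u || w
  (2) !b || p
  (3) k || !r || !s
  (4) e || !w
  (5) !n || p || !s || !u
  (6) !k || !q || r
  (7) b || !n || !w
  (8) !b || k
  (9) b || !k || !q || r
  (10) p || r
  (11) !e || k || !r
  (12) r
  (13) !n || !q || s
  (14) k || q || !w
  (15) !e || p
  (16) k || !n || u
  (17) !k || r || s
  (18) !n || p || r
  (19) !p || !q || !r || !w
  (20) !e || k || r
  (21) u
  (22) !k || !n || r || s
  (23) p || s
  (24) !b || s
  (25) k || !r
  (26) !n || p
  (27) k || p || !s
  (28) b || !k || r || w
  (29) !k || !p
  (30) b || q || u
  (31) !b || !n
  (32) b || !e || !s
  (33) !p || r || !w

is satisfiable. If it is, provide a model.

w = False, e = False, s = True, b = False, k = True, q = True, r = True, u = True, n = False, p = False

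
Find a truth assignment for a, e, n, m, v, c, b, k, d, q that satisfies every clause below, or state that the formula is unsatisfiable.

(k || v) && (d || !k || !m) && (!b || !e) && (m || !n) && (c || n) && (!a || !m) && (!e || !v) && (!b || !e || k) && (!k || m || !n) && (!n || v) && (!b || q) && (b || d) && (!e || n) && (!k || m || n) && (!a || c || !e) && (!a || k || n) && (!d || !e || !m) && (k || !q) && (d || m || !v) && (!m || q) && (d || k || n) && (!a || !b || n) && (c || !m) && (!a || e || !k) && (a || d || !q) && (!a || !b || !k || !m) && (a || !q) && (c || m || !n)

Set a = False.
  then (a || !q) forces q = False.
  then (!b || q) forces b = False.
  then (b || d) forces d = True.
  then (!m || q) forces m = False.
  then (m || !n) forces n = False.
  then (c || n) forces c = True.
  then (!e || n) forces e = False.
  then (!k || m || n) forces k = False.
  then (k || v) forces v = True.
All clauses satisfied.

a = False; e = False; n = False; m = False; v = True; c = True; b = False; k = False; d = True; q = False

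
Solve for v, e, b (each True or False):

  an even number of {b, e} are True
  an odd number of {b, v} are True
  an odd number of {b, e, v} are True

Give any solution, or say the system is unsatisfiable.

v=T; e=F; b=F

{b, e}: 0 true → even ✓
{b, v}: 1 true → odd ✓
{b, e, v}: 1 true → odd ✓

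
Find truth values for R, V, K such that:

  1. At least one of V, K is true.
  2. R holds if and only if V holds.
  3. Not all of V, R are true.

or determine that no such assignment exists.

R = False, V = False, K = True

  (1) {V, K}: 1 true — at least one ✓
  (2) R=F, V=F — same ✓
  (3) {V, R}: 0/2 true — not all ✓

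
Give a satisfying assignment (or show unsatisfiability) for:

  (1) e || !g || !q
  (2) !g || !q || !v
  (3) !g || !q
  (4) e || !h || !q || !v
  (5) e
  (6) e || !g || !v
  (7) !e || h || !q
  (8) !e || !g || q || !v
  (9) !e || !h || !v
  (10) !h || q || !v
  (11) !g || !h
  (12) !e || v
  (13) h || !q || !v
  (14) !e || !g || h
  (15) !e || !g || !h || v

Unit clause (e) forces e = True.
In (!e || v) only v is left, so v = True.
In (!e || !h || !v) only !h is left, so h = False.
In (h || !q || !v) only !q is left, so q = False.
In (!e || !g || h) only !g is left, so g = False.
All clauses satisfied.

g = False; v = True; e = True; q = False; h = False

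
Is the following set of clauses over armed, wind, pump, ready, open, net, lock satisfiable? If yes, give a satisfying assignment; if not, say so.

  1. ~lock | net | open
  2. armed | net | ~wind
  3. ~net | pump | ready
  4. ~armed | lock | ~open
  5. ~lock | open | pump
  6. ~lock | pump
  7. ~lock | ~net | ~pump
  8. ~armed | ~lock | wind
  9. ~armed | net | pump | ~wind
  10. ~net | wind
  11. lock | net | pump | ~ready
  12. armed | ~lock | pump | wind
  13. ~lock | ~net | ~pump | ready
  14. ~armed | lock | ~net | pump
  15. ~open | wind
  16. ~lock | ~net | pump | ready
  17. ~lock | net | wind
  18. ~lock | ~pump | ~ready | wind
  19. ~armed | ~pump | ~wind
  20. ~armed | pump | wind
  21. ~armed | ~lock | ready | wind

Set armed = False.
Set wind = True.
  then (armed | net | ~wind) forces net = True.
Set pump = False.
  then (~net | pump | ready) forces ready = True.
  then (~lock | pump) forces lock = False.
Set open = True.
All clauses satisfied.

armed=F, wind=T, pump=F, ready=T, open=T, net=T, lock=F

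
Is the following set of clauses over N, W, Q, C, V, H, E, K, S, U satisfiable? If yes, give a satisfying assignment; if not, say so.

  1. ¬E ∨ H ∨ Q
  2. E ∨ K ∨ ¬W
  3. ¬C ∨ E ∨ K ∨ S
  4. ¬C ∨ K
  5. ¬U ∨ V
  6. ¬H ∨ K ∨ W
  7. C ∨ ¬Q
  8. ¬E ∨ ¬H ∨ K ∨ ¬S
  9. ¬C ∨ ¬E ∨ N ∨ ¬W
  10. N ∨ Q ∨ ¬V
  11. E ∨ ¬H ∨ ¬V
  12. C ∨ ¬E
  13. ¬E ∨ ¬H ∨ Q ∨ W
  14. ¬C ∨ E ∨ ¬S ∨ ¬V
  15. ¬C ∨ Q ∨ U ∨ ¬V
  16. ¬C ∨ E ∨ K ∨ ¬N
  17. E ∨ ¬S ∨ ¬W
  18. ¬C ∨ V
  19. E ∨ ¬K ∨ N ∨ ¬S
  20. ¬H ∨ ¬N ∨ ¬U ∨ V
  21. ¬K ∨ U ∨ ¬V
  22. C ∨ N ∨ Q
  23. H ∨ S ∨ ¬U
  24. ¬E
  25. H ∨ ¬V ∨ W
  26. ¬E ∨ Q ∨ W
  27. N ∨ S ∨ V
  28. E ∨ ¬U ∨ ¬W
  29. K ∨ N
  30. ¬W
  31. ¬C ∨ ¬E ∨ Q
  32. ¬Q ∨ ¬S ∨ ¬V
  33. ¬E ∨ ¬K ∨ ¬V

Unit clause (¬E) forces E = False.
Unit clause (¬W) forces W = False.
Set N = True.
Try Q = True:
  (C ∨ ¬Q) forces C = True.
  (¬C ∨ K) forces K = True.
  (¬C ∨ V) forces V = True.
  (E ∨ ¬H ∨ ¬V) forces H = False.
  clause (H ∨ ¬V ∨ W) is falsified — backtrack.
So Q = False.
Set C = False.
Set V = False.
  then (¬U ∨ V) forces U = False.
Set H = True.
  then (¬H ∨ K ∨ W) forces K = True.
Set S = False.
All clauses satisfied.

N = True, W = False, Q = False, C = False, V = False, H = True, E = False, K = True, S = False, U = False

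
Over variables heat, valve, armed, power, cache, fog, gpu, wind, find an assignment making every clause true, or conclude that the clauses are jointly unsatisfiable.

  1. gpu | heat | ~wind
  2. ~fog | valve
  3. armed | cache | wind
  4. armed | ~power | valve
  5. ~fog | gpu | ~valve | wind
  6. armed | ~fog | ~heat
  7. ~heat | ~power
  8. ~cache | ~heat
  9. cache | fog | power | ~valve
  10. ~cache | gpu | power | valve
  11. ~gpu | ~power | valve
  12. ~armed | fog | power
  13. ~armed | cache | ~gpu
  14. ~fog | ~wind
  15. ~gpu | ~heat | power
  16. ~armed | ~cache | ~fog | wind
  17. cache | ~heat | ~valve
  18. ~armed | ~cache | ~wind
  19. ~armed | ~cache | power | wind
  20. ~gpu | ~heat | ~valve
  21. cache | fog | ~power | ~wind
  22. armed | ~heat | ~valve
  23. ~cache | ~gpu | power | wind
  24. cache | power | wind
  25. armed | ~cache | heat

Set heat = False.
Set valve = True.
Set armed = True.
Try power = False:
  (~armed | fog | power) forces fog = True.
  (~fog | ~wind) forces wind = False.
  (~fog | gpu | ~valve | wind) forces gpu = True.
  (~armed | cache | ~gpu) forces cache = True.
  clause (~armed | ~cache | ~fog | wind) is falsified — backtrack.
So power = True.
Set cache = True.
  then (~armed | ~cache | ~wind) forces wind = False.
  then (~armed | ~cache | ~fog | wind) forces fog = False.
Set gpu = False.
All clauses satisfied.

heat = False, valve = True, armed = True, power = True, cache = True, fog = False, gpu = False, wind = False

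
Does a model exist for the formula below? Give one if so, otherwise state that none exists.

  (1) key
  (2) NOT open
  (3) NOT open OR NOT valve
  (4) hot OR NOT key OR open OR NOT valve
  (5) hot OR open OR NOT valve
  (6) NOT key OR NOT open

Unit clause (key) forces key = True.
Unit clause (NOT open) forces open = False.
Set hot = True.
Set valve = False.
Check each clause:
  (key): key holds.
  (NOT open): NOT open holds.
  (NOT open OR NOT valve): NOT open holds.
  (hot OR NOT key OR open OR NOT valve): hot holds.
  (hot OR open OR NOT valve): hot holds.
  (NOT key OR NOT open): NOT open holds.
All clauses satisfied.

hot: True, key: True, valve: False, open: False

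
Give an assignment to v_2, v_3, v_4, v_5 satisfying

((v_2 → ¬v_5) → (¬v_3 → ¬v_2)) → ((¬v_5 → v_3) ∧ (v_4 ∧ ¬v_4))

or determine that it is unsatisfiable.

v_2=T; v_3=F; v_4=T; v_5=F

  ((v_2 → ¬v_5) → (¬v_3 → ¬v_2)) → ((¬v_5 → v_3) ∧ (v_4 ∧ ¬v_4)) = True
    (v_2 → ¬v_5) → (¬v_3 → ¬v_2) = False
      v_2 → ¬v_5 = True
        ¬v_5 = True
      ¬v_3 → ¬v_2 = False
        ¬v_3 = True
        ¬v_2 = False
    (¬v_5 → v_3) ∧ (v_4 ∧ ¬v_4) = False
      ¬v_5 → v_3 = False
        ¬v_5 = True
      v_4 ∧ ¬v_4 = False
        ¬v_4 = False
The formula evaluates to True.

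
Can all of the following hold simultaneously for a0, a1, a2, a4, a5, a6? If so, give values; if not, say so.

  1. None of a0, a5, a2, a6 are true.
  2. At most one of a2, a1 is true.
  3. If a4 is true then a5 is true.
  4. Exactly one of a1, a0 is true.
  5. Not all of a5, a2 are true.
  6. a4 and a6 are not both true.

a0: False, a1: True, a2: False, a4: False, a5: False, a6: False

  (1) {a0, a5, a2, a6}: 0 true — none ✓
  (2) {a2, a1}: 1 true — at most one ✓
  (3) a4=F ⇒ a5: vacuous ✓
  (4) {a1, a0}: 1 true — exactly one ✓
  (5) {a5, a2}: 0/2 true — not all ✓
  (6) a4=F, a6=F — not both ✓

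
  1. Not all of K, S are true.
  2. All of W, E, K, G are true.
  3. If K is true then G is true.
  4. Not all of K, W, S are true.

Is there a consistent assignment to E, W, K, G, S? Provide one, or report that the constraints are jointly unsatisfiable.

E: True, W: True, K: True, G: True, S: False

  (1) {K, S}: 1/2 true — not all ✓
  (2) {W, E, K, G}: all 4 true ✓
  (3) K=T ⇒ G: T ✓
  (4) {K, W, S}: 2/3 true — not all ✓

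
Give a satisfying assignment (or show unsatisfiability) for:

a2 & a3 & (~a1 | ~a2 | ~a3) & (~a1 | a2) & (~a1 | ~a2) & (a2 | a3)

a1=F; a2=T; a3=T

Unit clause (a2) forces a2 = True.
Unit clause (a3) forces a3 = True.
In (~a1 | ~a2 | ~a3) only ~a1 is left, so a1 = False.
Check each clause:
  (a2): a2 holds.
  (a3): a3 holds.
  (~a1 | ~a2 | ~a3): ~a1 holds.
  (~a1 | a2): ~a1 holds.
  (~a1 | ~a2): ~a1 holds.
  (a2 | a3): a2 holds.
All clauses satisfied.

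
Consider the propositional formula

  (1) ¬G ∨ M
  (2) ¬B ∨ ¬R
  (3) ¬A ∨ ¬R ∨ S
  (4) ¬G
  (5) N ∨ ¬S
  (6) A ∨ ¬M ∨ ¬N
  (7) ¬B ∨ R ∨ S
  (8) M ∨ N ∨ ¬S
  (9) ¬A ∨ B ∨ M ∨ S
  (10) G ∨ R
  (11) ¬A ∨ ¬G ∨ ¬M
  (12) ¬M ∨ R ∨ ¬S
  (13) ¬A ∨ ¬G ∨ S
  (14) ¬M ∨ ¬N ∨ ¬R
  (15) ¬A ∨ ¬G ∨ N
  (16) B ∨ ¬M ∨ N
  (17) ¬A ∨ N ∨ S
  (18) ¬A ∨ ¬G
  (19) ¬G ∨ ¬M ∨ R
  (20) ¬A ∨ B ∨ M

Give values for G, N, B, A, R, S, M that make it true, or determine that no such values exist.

G: False; N: False; B: False; A: False; R: True; S: False; M: False

Unit clause (¬G) forces G = False.
In (G ∨ R) only R is left, so R = True.
In (¬B ∨ ¬R) only ¬B is left, so B = False.
Set N = False.
  then (N ∨ ¬S) forces S = False.
  then (B ∨ ¬M ∨ N) forces M = False.
  then (¬A ∨ N ∨ S) forces A = False.
All clauses satisfied.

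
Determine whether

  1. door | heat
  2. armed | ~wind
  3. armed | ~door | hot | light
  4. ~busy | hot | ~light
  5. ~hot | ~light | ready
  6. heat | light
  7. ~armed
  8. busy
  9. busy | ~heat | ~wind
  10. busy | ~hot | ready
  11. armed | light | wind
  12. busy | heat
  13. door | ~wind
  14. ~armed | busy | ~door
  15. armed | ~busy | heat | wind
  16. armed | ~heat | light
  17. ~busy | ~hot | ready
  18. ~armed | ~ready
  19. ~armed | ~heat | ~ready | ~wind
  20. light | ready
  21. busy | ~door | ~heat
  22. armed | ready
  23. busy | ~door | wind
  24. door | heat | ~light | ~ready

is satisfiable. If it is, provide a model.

Unit clause (~armed) forces armed = False.
Unit clause (busy) forces busy = True.
In (armed | ready) only ready is left, so ready = True.
In (armed | ~wind) only ~wind is left, so wind = False.
In (armed | light | wind) only light is left, so light = True.
In (armed | ~busy | heat | wind) only heat is left, so heat = True.
In (~busy | hot | ~light) only hot is left, so hot = True.
Set door = False.
All clauses satisfied.

ready=T, heat=T, hot=T, armed=F, busy=T, light=T, wind=F, door=F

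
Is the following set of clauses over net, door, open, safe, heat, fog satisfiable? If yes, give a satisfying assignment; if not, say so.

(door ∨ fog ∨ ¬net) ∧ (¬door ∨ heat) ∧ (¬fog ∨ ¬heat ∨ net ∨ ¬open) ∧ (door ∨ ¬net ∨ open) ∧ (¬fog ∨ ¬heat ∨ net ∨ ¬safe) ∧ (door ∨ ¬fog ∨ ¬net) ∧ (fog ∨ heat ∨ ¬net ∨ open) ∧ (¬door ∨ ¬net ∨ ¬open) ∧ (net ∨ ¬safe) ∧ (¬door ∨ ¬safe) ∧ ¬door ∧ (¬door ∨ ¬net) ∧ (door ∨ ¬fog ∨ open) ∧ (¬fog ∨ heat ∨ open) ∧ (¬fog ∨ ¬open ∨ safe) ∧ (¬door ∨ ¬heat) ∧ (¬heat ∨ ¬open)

net = False, door = False, open = True, safe = False, heat = False, fog = False

Unit clause (¬door) forces door = False.
Try net = True:
  (door ∨ fog ∨ ¬net) forces fog = True.
  clause (door ∨ ¬fog ∨ ¬net) is falsified — backtrack.
So net = False.
  then (net ∨ ¬safe) forces safe = False.
Set open = True.
  then (¬fog ∨ ¬open ∨ safe) forces fog = False.
  then (¬heat ∨ ¬open) forces heat = False.
All clauses satisfied.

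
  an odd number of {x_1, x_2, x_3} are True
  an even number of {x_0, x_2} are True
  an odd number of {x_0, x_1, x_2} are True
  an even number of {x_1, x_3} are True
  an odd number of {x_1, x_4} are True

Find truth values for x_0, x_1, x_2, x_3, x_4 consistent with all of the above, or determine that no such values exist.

x_0 = True, x_1 = True, x_2 = True, x_3 = True, x_4 = False

{x_1, x_2, x_3}: 3 true → odd ✓
{x_0, x_2}: 2 true → even ✓
{x_0, x_1, x_2}: 3 true → odd ✓
{x_1, x_3}: 2 true → even ✓
{x_1, x_4}: 1 true → odd ✓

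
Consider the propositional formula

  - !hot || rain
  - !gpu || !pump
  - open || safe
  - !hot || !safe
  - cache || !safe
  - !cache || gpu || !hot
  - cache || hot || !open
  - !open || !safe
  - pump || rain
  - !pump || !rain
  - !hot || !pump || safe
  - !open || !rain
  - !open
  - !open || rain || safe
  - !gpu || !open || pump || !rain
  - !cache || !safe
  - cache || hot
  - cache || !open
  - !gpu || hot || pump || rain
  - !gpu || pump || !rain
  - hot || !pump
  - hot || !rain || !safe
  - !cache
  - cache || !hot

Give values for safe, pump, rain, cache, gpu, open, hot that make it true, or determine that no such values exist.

Case cache = True:
  Clause (!cache) is falsified — contradiction.
Case cache = False:
  (cache || !safe) forces safe = False.
  (open || safe) forces open = True.
  Clause (!open) is falsified — contradiction.
Both cases fail, so the formula is unsatisfiable.

UNSATISFIABLE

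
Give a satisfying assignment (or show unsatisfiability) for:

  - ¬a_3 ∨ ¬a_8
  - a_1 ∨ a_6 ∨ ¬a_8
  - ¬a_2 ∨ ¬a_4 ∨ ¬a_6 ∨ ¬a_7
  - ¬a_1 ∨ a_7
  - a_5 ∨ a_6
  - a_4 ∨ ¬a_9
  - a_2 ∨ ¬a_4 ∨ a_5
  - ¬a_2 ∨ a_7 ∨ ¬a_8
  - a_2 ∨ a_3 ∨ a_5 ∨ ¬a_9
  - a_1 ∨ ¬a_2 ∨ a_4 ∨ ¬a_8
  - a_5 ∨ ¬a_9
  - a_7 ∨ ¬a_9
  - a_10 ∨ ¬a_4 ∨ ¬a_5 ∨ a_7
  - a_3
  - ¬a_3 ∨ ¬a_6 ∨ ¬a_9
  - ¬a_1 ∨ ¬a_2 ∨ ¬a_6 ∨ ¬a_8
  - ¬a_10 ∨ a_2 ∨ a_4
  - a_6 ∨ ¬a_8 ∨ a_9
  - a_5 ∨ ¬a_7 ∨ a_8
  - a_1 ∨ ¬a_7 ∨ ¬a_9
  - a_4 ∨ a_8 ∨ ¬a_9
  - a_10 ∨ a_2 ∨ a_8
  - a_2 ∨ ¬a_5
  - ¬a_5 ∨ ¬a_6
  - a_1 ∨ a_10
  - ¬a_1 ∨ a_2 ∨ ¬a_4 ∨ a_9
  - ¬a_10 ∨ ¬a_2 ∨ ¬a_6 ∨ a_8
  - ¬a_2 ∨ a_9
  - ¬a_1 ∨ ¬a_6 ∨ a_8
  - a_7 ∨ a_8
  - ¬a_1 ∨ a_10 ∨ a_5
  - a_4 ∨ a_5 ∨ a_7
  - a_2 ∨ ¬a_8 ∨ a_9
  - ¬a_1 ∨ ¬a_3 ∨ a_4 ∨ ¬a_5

Unit clause (a_3) forces a_3 = True.
In (¬a_3 ∨ ¬a_8) only ¬a_8 is left, so a_8 = False.
In (a_7 ∨ a_8) only a_7 is left, so a_7 = True.
In (a_5 ∨ ¬a_7 ∨ a_8) only a_5 is left, so a_5 = True.
In (a_2 ∨ ¬a_5) only a_2 is left, so a_2 = True.
In (¬a_5 ∨ ¬a_6) only ¬a_6 is left, so a_6 = False.
In (¬a_2 ∨ a_9) only a_9 is left, so a_9 = True.
In (a_4 ∨ ¬a_9) only a_4 is left, so a_4 = True.
In (a_1 ∨ ¬a_7 ∨ ¬a_9) only a_1 is left, so a_1 = True.
Set a_10 = True.
All clauses satisfied.

a_1 = True; a_2 = True; a_3 = True; a_4 = True; a_5 = True; a_6 = False; a_7 = True; a_8 = False; a_9 = True; a_10 = True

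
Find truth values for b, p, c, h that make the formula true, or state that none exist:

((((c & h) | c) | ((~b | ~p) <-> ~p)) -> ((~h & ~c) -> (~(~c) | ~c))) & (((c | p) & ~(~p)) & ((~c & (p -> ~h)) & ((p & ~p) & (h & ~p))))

Unsatisfiable

Case p = True: the conjunct ~p is False.
Case p = False: the conjunct ~(~p) becomes ~(~False) = False.
Both cases fail — unsatisfiable.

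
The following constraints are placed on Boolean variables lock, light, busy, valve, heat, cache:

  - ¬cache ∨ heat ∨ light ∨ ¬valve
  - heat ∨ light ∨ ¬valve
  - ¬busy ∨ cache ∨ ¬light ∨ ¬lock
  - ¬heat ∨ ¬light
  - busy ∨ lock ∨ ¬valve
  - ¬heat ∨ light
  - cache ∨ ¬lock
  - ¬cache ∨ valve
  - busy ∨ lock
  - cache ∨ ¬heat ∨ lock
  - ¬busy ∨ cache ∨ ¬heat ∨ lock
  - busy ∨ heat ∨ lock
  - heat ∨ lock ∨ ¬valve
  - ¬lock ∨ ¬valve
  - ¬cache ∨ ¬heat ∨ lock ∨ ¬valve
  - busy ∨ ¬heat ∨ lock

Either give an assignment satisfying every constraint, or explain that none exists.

Try lock = True:
  (cache ∨ ¬lock) forces cache = True.
  (¬cache ∨ valve) forces valve = True.
  clause (¬lock ∨ ¬valve) is falsified — backtrack.
So lock = False.
  then (busy ∨ lock) forces busy = True.
Set light = True.
  then (¬heat ∨ ¬light) forces heat = False.
  then (heat ∨ lock ∨ ¬valve) forces valve = False.
  then (¬cache ∨ valve) forces cache = False.
All clauses satisfied.

lock = False, light = True, busy = True, valve = False, heat = False, cache = False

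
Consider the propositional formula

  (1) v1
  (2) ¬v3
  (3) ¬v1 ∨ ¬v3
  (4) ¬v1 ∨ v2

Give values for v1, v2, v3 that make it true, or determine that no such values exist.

v1 = True, v2 = True, v3 = False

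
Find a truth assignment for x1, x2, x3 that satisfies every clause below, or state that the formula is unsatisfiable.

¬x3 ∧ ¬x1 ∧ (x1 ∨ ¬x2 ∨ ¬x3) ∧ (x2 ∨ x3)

Unit clause (¬x3) forces x3 = False.
Unit clause (¬x1) forces x1 = False.
In (x2 ∨ x3) only x2 is left, so x2 = True.
Check each clause:
  (¬x3): ¬x3 holds.
  (¬x1): ¬x1 holds.
  (x1 ∨ ¬x2 ∨ ¬x3): ¬x3 holds.
  (x2 ∨ x3): x2 holds.
All clauses satisfied.

x1=F, x2=T, x3=F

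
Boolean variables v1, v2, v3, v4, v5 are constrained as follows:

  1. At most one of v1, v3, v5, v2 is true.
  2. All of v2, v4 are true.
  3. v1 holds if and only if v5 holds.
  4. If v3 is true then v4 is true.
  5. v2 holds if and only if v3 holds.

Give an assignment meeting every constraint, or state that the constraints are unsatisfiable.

Unsatisfiable

Case v2 = True:
  (1) with v2=T forces v1 = False.
  (1) with v2=T forces v3 = False.
  Constraint (5) is violated (v2=T, v3=F) — contradiction.
Case v2 = False:
  Constraint (2) is violated (v2=F) — contradiction.
Both cases fail — unsatisfiable.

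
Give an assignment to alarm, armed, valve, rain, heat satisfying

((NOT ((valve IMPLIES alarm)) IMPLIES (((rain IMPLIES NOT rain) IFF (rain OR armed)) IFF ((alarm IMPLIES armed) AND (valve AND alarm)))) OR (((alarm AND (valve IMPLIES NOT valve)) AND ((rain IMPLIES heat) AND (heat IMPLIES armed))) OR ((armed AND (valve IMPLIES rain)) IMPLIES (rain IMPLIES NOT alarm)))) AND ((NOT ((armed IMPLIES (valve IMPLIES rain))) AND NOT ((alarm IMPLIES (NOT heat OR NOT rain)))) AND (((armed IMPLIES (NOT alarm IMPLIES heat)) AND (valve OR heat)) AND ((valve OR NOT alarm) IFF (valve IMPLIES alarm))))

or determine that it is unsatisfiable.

Unsatisfiable

Case rain = True: the conjunct NOT ((armed IMPLIES (valve IMPLIES rain))) becomes NOT ((armed IMPLIES True)) = False.
Case rain = False: the conjunct NOT ((alarm IMPLIES (NOT heat OR NOT rain))) becomes NOT ((alarm IMPLIES True)) = False.
Both cases fail — unsatisfiable.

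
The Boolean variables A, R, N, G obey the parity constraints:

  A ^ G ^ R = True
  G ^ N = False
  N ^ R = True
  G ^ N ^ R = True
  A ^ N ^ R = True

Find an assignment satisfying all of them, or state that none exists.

A = False; R = True; N = False; G = False

A ^ G ^ R = F ^ F ^ T = True ✓
G ^ N = F ^ F = False ✓
N ^ R = F ^ T = True ✓
G ^ N ^ R = F ^ F ^ T = True ✓
A ^ N ^ R = F ^ F ^ T = True ✓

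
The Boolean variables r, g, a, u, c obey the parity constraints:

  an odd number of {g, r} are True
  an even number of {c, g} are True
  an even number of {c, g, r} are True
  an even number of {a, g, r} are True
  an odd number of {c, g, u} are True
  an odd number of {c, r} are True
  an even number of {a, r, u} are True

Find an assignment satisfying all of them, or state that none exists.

r = False, g = True, a = True, u = True, c = True

{g, r}: 1 true → odd ✓
{c, g}: 2 true → even ✓
{c, g, r}: 2 true → even ✓
{a, g, r}: 2 true → even ✓
{c, g, u}: 3 true → odd ✓
{c, r}: 1 true → odd ✓
{a, r, u}: 2 true → even ✓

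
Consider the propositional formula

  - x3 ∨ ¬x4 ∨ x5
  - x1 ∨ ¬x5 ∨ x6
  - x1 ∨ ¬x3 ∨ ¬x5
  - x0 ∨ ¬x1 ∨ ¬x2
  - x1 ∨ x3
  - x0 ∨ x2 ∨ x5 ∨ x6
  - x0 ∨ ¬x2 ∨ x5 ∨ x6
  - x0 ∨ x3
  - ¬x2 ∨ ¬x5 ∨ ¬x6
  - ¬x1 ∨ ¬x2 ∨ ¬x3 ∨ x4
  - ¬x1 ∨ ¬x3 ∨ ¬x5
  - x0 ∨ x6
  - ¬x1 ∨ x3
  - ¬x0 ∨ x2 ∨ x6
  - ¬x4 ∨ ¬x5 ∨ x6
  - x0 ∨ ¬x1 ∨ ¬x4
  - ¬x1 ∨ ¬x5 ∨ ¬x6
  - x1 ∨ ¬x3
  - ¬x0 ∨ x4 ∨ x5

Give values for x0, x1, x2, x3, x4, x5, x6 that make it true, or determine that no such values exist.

x0: False, x1: True, x2: False, x3: True, x4: False, x5: False, x6: True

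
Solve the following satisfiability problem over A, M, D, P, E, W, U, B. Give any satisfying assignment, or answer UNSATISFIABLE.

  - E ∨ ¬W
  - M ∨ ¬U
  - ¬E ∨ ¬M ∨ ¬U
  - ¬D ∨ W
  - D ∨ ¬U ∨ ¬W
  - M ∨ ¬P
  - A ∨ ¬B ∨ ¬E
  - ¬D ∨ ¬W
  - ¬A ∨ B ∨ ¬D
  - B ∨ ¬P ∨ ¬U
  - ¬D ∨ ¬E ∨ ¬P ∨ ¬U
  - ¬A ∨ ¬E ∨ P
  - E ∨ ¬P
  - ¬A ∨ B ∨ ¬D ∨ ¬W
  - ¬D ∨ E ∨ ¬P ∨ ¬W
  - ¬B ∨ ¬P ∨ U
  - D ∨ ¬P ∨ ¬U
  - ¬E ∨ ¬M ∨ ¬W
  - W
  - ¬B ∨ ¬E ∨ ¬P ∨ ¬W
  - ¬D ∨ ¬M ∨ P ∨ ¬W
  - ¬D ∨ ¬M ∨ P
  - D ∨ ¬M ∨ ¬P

A: False; M: False; D: False; P: False; E: True; W: True; U: False; B: False

Unit clause (W) forces W = True.
In (E ∨ ¬W) only E is left, so E = True.
In (¬D ∨ ¬W) only ¬D is left, so D = False.
In (¬E ∨ ¬M ∨ ¬W) only ¬M is left, so M = False.
In (M ∨ ¬U) only ¬U is left, so U = False.
In (M ∨ ¬P) only ¬P is left, so P = False.
In (¬A ∨ ¬E ∨ P) only ¬A is left, so A = False.
In (A ∨ ¬B ∨ ¬E) only ¬B is left, so B = False.
All clauses satisfied.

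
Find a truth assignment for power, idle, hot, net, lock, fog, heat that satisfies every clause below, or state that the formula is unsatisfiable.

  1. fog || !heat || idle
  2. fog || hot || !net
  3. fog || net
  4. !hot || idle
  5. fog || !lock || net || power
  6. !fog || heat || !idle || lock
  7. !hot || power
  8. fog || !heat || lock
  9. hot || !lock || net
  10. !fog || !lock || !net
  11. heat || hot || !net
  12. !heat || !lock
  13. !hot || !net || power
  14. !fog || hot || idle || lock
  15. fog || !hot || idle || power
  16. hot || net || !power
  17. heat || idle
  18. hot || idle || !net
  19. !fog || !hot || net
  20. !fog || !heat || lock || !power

Set power = True.
Set idle = True.
Try hot = False:
  (hot || net || !power) forces net = True.
  (fog || hot || !net) forces fog = True.
  (!fog || !lock || !net) forces lock = False.
  (!fog || heat || !idle || lock) forces heat = True.
  clause (!fog || !heat || lock || !power) is falsified — backtrack.
So hot = True.
Try net = False:
  (fog || net) forces fog = True.
  clause (!fog || !hot || net) is falsified — backtrack.
So net = True.
Set lock = True.
  then (!fog || !lock || !net) forces fog = False.
  then (!heat || !lock) forces heat = False.
All clauses satisfied.

power=T, idle=T, hot=T, net=T, lock=T, fog=F, heat=F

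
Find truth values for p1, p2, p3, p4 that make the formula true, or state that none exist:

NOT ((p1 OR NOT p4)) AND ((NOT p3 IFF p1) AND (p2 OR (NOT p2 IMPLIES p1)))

p1 = False; p2 = True; p3 = True; p4 = True

  NOT ((p1 OR NOT p4)) = True
    p1 OR NOT p4 = False
      NOT p4 = False
  (NOT p3 IFF p1) AND (p2 OR (NOT p2 IMPLIES p1)) = True
    NOT p3 IFF p1 = True
      NOT p3 = False
    p2 OR (NOT p2 IMPLIES p1) = True
      NOT p2 IMPLIES p1 = True
        NOT p2 = False
Both conjuncts True, so the formula holds.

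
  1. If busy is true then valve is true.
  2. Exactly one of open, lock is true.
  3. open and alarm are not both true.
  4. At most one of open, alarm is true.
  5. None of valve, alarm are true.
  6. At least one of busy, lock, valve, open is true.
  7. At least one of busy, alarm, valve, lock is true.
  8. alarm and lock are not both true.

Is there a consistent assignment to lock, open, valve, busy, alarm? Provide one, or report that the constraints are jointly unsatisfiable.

lock=T, open=F, valve=F, busy=F, alarm=F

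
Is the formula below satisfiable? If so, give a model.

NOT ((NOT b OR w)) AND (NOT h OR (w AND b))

b: True; h: False; w: False

  NOT ((NOT b OR w)) = True
    NOT b OR w = False
      NOT b = False
  NOT h OR (w AND b) = True
    NOT h = True
    w AND b = False
Both conjuncts True, so the formula holds.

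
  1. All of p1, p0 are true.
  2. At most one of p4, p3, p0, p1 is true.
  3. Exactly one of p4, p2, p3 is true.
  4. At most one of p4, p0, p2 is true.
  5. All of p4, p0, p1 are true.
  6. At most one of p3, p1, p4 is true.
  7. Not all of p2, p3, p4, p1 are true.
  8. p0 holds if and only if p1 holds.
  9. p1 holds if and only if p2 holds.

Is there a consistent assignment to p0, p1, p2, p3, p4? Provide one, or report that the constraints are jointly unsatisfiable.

Case p0 = True:
  (1) forces p1 = True.
  Constraint (2) is violated (p0=T, p1=T) — contradiction.
Case p0 = False:
  Constraint (1) is violated (p0=F) — contradiction.
Both cases fail — unsatisfiable.

UNSATISFIABLE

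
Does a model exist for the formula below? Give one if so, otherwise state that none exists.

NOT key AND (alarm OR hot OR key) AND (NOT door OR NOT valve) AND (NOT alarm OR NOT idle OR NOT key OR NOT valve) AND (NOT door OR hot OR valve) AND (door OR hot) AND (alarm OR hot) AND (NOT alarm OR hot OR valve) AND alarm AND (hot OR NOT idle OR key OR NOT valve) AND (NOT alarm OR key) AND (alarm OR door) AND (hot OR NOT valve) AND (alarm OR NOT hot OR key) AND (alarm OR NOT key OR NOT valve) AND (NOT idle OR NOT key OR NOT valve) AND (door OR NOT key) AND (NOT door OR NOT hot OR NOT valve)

UNSATISFIABLE

Case key = True:
  Clause (NOT key) is falsified — contradiction.
Case key = False:
  (alarm) forces alarm = True.
  Clause (NOT alarm OR key) is falsified — contradiction.
Both cases fail, so the formula is unsatisfiable.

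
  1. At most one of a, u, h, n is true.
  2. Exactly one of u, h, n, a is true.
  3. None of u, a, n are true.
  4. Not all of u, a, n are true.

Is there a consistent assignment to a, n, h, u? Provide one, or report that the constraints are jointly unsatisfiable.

a=F, n=F, h=T, u=F

  (1) {a, u, h, n}: 1 true — at most one ✓
  (2) {u, h, n, a}: 1 true — exactly one ✓
  (3) {u, a, n}: 0 true — none ✓
  (4) {u, a, n}: 0/3 true — not all ✓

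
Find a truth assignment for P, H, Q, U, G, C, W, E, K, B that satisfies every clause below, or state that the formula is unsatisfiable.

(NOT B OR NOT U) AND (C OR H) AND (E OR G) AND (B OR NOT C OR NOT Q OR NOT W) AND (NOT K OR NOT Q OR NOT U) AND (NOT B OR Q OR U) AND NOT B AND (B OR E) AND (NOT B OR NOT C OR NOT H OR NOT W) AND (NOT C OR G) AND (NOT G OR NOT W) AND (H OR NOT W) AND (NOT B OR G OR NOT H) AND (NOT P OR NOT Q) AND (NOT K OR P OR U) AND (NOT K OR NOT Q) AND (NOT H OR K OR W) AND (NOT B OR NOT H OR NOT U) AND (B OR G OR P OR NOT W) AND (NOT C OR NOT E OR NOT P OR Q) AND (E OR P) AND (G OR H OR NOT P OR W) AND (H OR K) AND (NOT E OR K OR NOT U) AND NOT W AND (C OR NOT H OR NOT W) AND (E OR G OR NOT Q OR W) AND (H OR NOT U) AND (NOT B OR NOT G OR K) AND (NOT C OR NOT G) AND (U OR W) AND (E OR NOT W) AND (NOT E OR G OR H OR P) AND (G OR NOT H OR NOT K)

P = True, H = True, Q = False, U = True, G = True, C = False, W = False, E = True, K = True, B = False

Unit clause (NOT B) forces B = False.
In (B OR E) only E is left, so E = True.
Unit clause (NOT W) forces W = False.
In (U OR W) only U is left, so U = True.
In (NOT E OR K OR NOT U) only K is left, so K = True.
In (H OR NOT U) only H is left, so H = True.
In (G OR NOT H OR NOT K) only G is left, so G = True.
In (NOT K OR NOT Q OR NOT U) only NOT Q is left, so Q = False.
In (NOT C OR NOT G) only NOT C is left, so C = False.
Set P = True.
All clauses satisfied.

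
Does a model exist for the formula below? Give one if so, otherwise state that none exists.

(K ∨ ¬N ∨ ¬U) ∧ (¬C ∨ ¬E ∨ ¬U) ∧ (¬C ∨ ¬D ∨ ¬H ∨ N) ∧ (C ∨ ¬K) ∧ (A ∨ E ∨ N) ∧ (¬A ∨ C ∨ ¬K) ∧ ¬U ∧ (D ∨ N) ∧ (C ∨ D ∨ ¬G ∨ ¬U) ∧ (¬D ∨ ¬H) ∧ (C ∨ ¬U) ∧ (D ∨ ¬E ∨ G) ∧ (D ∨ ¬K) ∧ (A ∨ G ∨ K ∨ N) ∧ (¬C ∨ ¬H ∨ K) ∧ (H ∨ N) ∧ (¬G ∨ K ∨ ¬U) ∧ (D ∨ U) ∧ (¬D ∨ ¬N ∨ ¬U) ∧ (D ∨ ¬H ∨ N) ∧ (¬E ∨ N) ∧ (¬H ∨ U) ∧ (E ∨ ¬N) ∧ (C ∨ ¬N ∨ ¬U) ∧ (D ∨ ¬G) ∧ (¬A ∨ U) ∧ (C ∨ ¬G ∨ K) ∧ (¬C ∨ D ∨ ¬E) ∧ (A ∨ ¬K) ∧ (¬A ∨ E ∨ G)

G = True, U = False, H = False, K = False, E = True, D = True, C = True, N = True, A = False

Unit clause (¬U) forces U = False.
In (D ∨ U) only D is left, so D = True.
In (¬H ∨ U) only ¬H is left, so H = False.
In (¬A ∨ U) only ¬A is left, so A = False.
In (A ∨ ¬K) only ¬K is left, so K = False.
In (H ∨ N) only N is left, so N = True.
In (E ∨ ¬N) only E is left, so E = True.
Set G = True.
  then (C ∨ ¬G ∨ K) forces C = True.
All clauses satisfied.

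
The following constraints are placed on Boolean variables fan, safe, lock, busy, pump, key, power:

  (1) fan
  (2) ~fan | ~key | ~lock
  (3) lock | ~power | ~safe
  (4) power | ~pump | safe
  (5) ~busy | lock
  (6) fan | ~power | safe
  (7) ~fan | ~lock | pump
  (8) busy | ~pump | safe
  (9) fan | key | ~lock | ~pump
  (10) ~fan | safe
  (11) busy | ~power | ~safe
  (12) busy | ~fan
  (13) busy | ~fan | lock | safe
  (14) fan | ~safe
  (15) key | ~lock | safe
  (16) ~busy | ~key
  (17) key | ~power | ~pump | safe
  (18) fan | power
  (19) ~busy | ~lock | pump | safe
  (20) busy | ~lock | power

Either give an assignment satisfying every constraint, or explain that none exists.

fan=T; safe=T; lock=T; busy=T; pump=T; key=F; power=T

Unit clause (fan) forces fan = True.
In (~fan | safe) only safe is left, so safe = True.
In (busy | ~fan) only busy is left, so busy = True.
In (~busy | ~key) only ~key is left, so key = False.
In (~busy | lock) only lock is left, so lock = True.
In (~fan | ~lock | pump) only pump is left, so pump = True.
Set power = True.
All clauses satisfied.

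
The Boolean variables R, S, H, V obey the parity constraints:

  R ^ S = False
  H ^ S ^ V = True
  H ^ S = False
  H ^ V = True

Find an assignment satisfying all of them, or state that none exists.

R=F, S=F, H=F, V=T

R ^ S = F ^ F = False ✓
H ^ S ^ V = F ^ F ^ T = True ✓
H ^ S = F ^ F = False ✓
H ^ V = F ^ T = True ✓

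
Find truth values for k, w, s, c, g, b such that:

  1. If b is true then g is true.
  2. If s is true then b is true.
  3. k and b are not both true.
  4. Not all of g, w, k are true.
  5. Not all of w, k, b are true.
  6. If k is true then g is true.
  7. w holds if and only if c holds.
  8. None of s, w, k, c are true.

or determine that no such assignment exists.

k = False, w = False, s = False, c = False, g = False, b = False

  (1) b=F ⇒ g: vacuous ✓
  (2) s=F ⇒ b: vacuous ✓
  (3) k=F, b=F — not both ✓
  (4) {g, w, k}: 0/3 true — not all ✓
  (5) {w, k, b}: 0/3 true — not all ✓
  (6) k=F ⇒ g: vacuous ✓
  (7) w=F, c=F — same ✓
  (8) {s, w, k, c}: 0 true — none ✓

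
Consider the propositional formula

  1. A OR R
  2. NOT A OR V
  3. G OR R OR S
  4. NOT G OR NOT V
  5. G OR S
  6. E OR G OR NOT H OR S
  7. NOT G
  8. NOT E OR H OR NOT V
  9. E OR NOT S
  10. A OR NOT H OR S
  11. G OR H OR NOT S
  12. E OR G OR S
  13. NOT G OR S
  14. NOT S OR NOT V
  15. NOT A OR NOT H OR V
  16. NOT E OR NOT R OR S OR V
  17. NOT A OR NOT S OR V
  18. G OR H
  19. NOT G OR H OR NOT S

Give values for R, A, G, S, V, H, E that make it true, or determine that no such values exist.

R: True; A: False; G: False; S: True; V: False; H: True; E: True

Unit clause (NOT G) forces G = False.
In (G OR H) only H is left, so H = True.
In (G OR S) only S is left, so S = True.
In (E OR NOT S) only E is left, so E = True.
In (NOT S OR NOT V) only NOT V is left, so V = False.
In (NOT A OR NOT H OR V) only NOT A is left, so A = False.
In (A OR R) only R is left, so R = True.
All clauses satisfied.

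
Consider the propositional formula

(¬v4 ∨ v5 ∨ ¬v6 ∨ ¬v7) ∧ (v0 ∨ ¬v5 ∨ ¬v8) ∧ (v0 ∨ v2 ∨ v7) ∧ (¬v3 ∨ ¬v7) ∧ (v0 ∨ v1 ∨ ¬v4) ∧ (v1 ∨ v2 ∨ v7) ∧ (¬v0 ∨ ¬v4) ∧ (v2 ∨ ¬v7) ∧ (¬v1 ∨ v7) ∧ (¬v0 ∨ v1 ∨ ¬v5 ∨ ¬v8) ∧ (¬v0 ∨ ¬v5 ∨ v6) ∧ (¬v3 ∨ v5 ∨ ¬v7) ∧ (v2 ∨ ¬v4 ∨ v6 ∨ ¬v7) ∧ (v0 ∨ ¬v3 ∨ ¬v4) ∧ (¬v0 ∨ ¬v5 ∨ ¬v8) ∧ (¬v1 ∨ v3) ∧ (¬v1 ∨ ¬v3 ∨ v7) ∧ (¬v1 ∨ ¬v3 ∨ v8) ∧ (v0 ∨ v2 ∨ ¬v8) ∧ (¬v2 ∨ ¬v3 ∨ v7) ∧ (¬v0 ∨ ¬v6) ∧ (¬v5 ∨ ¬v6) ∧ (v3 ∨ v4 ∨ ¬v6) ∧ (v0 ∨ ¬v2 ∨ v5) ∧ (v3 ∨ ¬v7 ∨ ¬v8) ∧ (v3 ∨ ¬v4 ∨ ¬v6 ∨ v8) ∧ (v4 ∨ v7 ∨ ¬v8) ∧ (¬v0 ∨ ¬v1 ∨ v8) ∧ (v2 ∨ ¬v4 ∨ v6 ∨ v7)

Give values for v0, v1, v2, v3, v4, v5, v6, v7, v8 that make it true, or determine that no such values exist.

v0=F; v1=F; v2=T; v3=F; v4=F; v5=T; v6=F; v7=F; v8=F

Set v0 = False.
Try v1 = True:
  (¬v1 ∨ v7) forces v7 = True.
  (¬v3 ∨ ¬v7) forces v3 = False.
  clause (¬v1 ∨ v3) is falsified — backtrack.
So v1 = False.
  then (v0 ∨ v1 ∨ ¬v4) forces v4 = False.
Set v2 = True.
  then (v0 ∨ ¬v2 ∨ v5) forces v5 = True.
  then (v0 ∨ ¬v5 ∨ ¬v8) forces v8 = False.
  then (¬v5 ∨ ¬v6) forces v6 = False.
Try v3 = True:
  (¬v3 ∨ ¬v7) forces v7 = False.
  clause (¬v2 ∨ ¬v3 ∨ v7) is falsified — backtrack.
So v3 = False.
Set v7 = False.
All clauses satisfied.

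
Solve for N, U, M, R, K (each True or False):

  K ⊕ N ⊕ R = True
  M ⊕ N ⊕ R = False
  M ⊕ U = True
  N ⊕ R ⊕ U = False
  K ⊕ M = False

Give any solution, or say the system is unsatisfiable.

UNSATISFIABLE

Adding constraints 2, 3, 4 mod 2: every variable appears an even number of times on the left, so the left side is 0.
But the right sides sum to 1 (mod 2). 0 ≠ 1 — the system is inconsistent.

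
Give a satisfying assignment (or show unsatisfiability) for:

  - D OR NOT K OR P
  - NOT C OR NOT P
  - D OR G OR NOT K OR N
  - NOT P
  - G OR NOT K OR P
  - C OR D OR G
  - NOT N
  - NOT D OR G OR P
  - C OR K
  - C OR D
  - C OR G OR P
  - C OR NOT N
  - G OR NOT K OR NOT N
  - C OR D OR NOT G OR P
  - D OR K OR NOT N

C: True; G: False; D: False; P: False; K: False; N: False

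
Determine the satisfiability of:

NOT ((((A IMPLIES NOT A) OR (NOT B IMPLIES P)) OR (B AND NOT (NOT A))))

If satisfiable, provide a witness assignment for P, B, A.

P=F, B=F, A=T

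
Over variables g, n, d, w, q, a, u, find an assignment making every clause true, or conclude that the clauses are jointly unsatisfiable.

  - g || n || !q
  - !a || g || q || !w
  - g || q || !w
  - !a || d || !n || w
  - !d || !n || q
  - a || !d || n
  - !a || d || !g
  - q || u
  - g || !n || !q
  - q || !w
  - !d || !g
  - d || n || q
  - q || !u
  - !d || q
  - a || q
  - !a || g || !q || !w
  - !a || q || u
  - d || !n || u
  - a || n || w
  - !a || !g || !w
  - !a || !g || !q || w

Set g = True.
  then (!d || !g) forces d = False.
  then (!a || d || !g) forces a = False.
  then (a || q) forces q = True.
Set n = False.
  then (a || n || w) forces w = True.
Set u = False.
All clauses satisfied.

g: True; n: False; d: False; w: True; q: True; a: False; u: False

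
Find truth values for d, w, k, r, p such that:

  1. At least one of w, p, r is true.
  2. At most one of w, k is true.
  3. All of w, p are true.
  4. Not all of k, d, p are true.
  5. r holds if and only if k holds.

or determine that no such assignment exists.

d: True, w: True, k: False, r: False, p: True

  (1) {w, p, r}: 2 true — at least one ✓
  (2) {w, k}: 1 true — at most one ✓
  (3) {w, p}: all 2 true ✓
  (4) {k, d, p}: 2/3 true — not all ✓
  (5) r=F, k=F — same ✓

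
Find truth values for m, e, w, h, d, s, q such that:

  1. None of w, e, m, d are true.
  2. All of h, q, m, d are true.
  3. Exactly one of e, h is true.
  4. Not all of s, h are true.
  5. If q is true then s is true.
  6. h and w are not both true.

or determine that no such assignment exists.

Unsatisfiable — no assignment works.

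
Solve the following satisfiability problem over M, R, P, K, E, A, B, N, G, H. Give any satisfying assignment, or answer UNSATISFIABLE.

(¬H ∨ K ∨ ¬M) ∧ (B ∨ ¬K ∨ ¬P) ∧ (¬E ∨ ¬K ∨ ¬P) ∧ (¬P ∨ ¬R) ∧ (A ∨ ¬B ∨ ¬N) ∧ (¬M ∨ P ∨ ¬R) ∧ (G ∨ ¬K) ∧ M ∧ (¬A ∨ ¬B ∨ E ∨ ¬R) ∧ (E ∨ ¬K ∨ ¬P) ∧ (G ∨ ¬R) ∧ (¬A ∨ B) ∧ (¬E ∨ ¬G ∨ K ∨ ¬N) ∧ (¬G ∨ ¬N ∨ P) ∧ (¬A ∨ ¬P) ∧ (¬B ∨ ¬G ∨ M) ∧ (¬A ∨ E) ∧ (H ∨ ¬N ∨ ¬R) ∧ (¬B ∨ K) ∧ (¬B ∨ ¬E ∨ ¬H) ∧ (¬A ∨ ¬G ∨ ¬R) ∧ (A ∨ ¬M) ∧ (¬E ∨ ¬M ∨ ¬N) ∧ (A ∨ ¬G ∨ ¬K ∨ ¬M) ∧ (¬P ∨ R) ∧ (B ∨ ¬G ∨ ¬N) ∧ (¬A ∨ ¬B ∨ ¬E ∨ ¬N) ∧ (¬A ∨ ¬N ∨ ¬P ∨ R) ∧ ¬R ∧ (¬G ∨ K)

M=T; R=F; P=F; K=T; E=T; A=T; B=T; N=F; G=T; H=F

Unit clause (M) forces M = True.
In (A ∨ ¬M) only A is left, so A = True.
Unit clause (¬R) forces R = False.
In (¬A ∨ B) only B is left, so B = True.
In (¬A ∨ ¬P) only ¬P is left, so P = False.
In (¬A ∨ E) only E is left, so E = True.
In (¬B ∨ K) only K is left, so K = True.
In (¬B ∨ ¬E ∨ ¬H) only ¬H is left, so H = False.
In (¬E ∨ ¬M ∨ ¬N) only ¬N is left, so N = False.
In (G ∨ ¬K) only G is left, so G = True.
All clauses satisfied.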